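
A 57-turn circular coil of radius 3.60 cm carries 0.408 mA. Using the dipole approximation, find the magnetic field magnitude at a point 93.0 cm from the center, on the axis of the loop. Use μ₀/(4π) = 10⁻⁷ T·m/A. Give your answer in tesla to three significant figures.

B ≈ 2.35×10⁻¹¹ T

m = NIA = NIπa² = 57·(4.08×10⁻⁴)·π·(0.0360)² = 9.469×10⁻⁵ A·m².
On axis B = (μ₀/4π)·2m/r³.
B = 2·(10⁻⁷)·(9.469×10⁻⁵) / (0.930)³ = 2.354×10⁻¹¹ T.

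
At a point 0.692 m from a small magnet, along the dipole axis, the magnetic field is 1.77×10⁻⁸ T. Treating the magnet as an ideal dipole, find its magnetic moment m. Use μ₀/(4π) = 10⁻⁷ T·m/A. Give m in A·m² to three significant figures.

m ≈ 0.0293 A·m²

On axis B = (μ₀/4π)·2m/r³, so m = Br³·4π/(μ₀·2).
m = (1.77×10⁻⁸)·(0.692)³ / (2·10⁻⁷) = 0.02933 A·m².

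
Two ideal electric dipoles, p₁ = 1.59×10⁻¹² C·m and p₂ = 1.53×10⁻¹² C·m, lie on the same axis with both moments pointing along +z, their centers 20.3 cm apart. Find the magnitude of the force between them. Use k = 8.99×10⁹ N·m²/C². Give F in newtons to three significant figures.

On-axis field of dipole 1 at distance r: E = 2kp₁/r³. Force on dipole 2 is F = p₂·dE/dr (gradient along axis).
dE/dr = −6kp₁/r⁴, so |F| = 6kp₁p₂/r⁴ (attractive for aligned moments).
F = 6(8.99×10⁹)(1.59×10⁻¹²)(1.53×10⁻¹²)/(0.203)⁴ = 7.727×10⁻¹¹ N.

F ≈ 7.73×10⁻¹¹ N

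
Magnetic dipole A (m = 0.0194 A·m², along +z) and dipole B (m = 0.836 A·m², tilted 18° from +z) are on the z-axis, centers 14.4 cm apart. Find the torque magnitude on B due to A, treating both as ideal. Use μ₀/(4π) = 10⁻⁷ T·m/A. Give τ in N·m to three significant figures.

τ ≈ 3.36×10⁻⁷ N·m

Dipole B is on the axis of dipole A, so B₁ there is axial: B₁ = (μ₀/4π)·2m₁/r³ along +z.
B₁ = 2(10⁻⁷)(0.0194)/(0.144)³ = 1.299×10⁻⁶ T.
τ = m₂ B₁ sinθ.
τ = (0.836)(1.299×10⁻⁶)·sin18° = 3.357×10⁻⁷ N·m.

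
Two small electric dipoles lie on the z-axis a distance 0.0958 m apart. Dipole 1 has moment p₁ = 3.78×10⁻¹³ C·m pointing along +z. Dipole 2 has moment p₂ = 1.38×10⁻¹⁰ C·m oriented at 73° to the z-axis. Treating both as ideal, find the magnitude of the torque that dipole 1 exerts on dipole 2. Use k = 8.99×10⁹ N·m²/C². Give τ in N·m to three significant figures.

τ ≈ 1.02×10⁻⁹ N·m

The second dipole sits on the axis of the first, so the field there is axial: E₁ = 2kp₁/r³ along +z.
E₁ = 2(8.99×10⁹)(3.78×10⁻¹³)/(0.0958)³ = 7.730 N/C.
Torque on the second dipole: τ = p₂ E₁ sinθ.
τ = (1.38×10⁻¹⁰)(7.730)·sin73° = 1.020×10⁻⁹ N·m.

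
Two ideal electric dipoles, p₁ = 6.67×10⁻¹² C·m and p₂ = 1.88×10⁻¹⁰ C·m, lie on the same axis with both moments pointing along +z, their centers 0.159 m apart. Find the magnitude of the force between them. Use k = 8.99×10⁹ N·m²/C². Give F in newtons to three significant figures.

F ≈ 1.06×10⁻⁷ N

On-axis field of dipole 1 at distance r: E = 2kp₁/r³. Force on dipole 2 is F = p₂·dE/dr (gradient along axis).
dE/dr = −6kp₁/r⁴, so |F| = 6kp₁p₂/r⁴ (attractive for aligned moments).
F = 6(8.99×10⁹)(6.67×10⁻¹²)(1.88×10⁻¹⁰)/(0.159)⁴ = 1.058×10⁻⁷ N.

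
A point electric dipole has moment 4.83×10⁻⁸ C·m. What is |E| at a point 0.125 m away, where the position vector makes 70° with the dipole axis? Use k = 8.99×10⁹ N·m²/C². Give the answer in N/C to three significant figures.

E ≈ 2.58×10⁵ N/C

At angle θ the dipole field magnitude is E = (kp/r³)·√(1 + 3cos²θ).
kp/r³ = (8.99×10⁹)(4.83×10⁻⁸) / (0.125)³ = 2.223×10⁵ N/C.
√(1 + 3cos²70°) = √(1 + 3·0.1170) = √1.3509 ≈ 1.1623.
E ≈ 2.223×10⁵ × 1.162 = 2.584×10⁵ N/C.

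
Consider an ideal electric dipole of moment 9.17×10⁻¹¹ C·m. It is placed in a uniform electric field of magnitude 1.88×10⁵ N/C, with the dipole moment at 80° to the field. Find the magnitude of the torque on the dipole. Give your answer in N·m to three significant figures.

τ ≈ 1.70×10⁻⁵ N·m

Torque on an electric dipole: τ = pE sinθ.
τ = (9.17×10⁻¹¹)(1.88×10⁵)·sin80° = 1.698×10⁻⁵ N·m.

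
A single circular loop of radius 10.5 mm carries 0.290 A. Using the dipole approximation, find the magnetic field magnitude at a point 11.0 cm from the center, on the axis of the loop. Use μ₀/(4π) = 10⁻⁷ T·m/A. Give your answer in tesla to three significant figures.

B ≈ 1.51×10⁻⁸ T

Magnetic moment m = IA = Iπa² = (0.290)·π·(0.0105)² = 1.004×10⁻⁴ A·m².
On axis B = (μ₀/4π)·2m/r³.
B = 2·(10⁻⁷)·(1.004×10⁻⁴) / (0.110)³ = 1.509×10⁻⁸ T.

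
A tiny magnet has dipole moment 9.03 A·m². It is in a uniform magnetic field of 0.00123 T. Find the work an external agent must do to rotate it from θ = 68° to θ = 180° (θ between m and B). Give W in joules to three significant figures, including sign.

W ≈ 0.0153 J

W_ext = ΔU = −mB cosθ₂ + mB cosθ₁ = mB(cosθ₁ − cosθ₂).
W = (9.03)(0.00123)·(cos68° − cos180°) = (0.01111)·(+1.3746) = 0.01527 J.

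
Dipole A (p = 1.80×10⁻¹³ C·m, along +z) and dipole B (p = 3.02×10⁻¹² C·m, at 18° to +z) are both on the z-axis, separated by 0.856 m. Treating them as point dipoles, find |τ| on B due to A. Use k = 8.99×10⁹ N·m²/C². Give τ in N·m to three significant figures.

The second dipole sits on the axis of the first, so the field there is axial: E₁ = 2kp₁/r³ along +z.
E₁ = 2(8.99×10⁹)(1.80×10⁻¹³)/(0.856)³ = 0.005160 N/C.
Torque on the second dipole: τ = p₂ E₁ sinθ.
τ = (3.02×10⁻¹²)(0.005160)·sin18° = 4.815×10⁻¹⁵ N·m.

τ ≈ 4.82×10⁻¹⁵ N·m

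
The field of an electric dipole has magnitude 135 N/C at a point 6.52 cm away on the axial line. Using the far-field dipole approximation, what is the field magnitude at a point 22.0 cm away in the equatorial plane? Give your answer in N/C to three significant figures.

Dipole fields scale as 1/r³ in the far field.
The axial field is twice the equatorial field at the same r, so the geometry factor is 1/2.
E₂ = E₁ · (1/2) · (r₁/r₂)³ = 135 · 0.5 · (6.52/22.0)³.
(r₁/r₂)³ = (0.2964)³ = 0.02603.
E₂ ≈ 1.757 N/C.

E ≈ 1.76 N/C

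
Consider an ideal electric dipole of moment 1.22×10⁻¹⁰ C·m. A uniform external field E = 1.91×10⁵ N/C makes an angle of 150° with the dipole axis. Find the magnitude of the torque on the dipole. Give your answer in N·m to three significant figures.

Torque on an electric dipole: τ = pE sinθ.
τ = (1.22×10⁻¹⁰)(1.91×10⁵)·sin150° = 1.165×10⁻⁵ N·m.

τ ≈ 1.17×10⁻⁵ N·m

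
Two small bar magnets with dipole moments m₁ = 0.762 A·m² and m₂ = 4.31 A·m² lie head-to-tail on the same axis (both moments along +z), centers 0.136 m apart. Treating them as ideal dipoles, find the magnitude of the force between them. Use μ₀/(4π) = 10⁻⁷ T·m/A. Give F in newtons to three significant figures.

F ≈ 0.00576 N

On-axis B of dipole 1: B = (μ₀/4π)·2m₁/r³. Force on dipole 2: F = m₂·dB/dr.
dB/dr = −(μ₀/4π)·6m₁/r⁴, so |F| = (μ₀/4π)·6m₁m₂/r⁴.
F = 6(10⁻⁷)(0.762)(4.31)/(0.136)⁴ = 0.005760 N.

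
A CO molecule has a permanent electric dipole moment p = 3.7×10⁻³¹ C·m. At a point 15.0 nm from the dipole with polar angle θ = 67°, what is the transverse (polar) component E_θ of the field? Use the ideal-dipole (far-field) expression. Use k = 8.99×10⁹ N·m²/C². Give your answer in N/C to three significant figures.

E_θ ≈ 907 N/C

For a dipole, E_θ = (kp sinθ)/r³.
kp/r³ = (8.99×10⁹)(3.70×10⁻³¹)/(1.50×10⁻⁸)³ = 985.6 N/C.
E_θ = 985.6·sin67° = 907.2 N/C.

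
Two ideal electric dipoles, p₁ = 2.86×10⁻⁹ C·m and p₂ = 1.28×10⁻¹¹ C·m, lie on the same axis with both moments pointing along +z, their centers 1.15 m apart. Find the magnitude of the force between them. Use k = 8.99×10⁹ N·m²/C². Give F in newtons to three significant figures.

F ≈ 1.13×10⁻⁹ N

On-axis field of dipole 1 at distance r: E = 2kp₁/r³. Force on dipole 2 is F = p₂·dE/dr (gradient along axis).
dE/dr = −6kp₁/r⁴, so |F| = 6kp₁p₂/r⁴ (attractive for aligned moments).
F = 6(8.99×10⁹)(2.86×10⁻⁹)(1.28×10⁻¹¹)/(1.15)⁴ = 1.129×10⁻⁹ N.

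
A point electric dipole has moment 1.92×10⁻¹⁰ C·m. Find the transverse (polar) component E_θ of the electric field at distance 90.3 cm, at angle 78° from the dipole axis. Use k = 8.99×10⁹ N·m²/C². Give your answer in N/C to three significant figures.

E_θ ≈ 2.29 N/C

For a dipole, E_θ = (kp sinθ)/r³.
kp/r³ = (8.99×10⁹)(1.92×10⁻¹⁰)/(0.903)³ = 2.344 N/C.
E_θ = 2.344·sin78° = 2.293 N/C.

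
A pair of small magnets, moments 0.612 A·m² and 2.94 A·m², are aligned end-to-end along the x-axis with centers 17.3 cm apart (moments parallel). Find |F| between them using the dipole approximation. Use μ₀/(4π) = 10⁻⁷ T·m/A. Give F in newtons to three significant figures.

On-axis B of dipole 1: B = (μ₀/4π)·2m₁/r³. Force on dipole 2: F = m₂·dB/dr.
dB/dr = −(μ₀/4π)·6m₁/r⁴, so |F| = (μ₀/4π)·6m₁m₂/r⁴.
F = 6(10⁻⁷)(0.612)(2.94)/(0.173)⁴ = 0.001205 N.

F ≈ 0.00121 N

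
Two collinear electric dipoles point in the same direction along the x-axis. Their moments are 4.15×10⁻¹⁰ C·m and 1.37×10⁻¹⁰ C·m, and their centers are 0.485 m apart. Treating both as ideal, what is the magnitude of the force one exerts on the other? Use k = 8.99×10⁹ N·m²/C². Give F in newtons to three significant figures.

F ≈ 5.54×10⁻⁸ N

On-axis field of dipole 1 at distance r: E = 2kp₁/r³. Force on dipole 2 is F = p₂·dE/dr (gradient along axis).
dE/dr = −6kp₁/r⁴, so |F| = 6kp₁p₂/r⁴ (attractive for aligned moments).
F = 6(8.99×10⁹)(4.15×10⁻¹⁰)(1.37×10⁻¹⁰)/(0.485)⁴ = 5.543×10⁻⁸ N.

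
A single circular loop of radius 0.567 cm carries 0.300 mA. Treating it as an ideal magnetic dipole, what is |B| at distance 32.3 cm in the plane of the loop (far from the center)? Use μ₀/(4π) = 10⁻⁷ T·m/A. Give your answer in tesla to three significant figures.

B ≈ 8.99×10⁻¹⁴ T

Magnetic moment m = IA = Iπa² = (3.00×10⁻⁴)·π·(0.00567)² = 3.03×10⁻⁸ A·m².
In the equatorial plane B = (μ₀/4π)·m/r³ (half the axial value).
B = (10⁻⁷)·(3.03×10⁻⁸) / (0.323)³ = 8.992×10⁻¹⁴ T.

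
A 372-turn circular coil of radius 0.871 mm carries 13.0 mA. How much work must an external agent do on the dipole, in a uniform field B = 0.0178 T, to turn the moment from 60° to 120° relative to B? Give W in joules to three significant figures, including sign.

W ≈ 2.05×10⁻⁷ J

m = NIA = NIπa² = 372·(0.0130)·π·(8.71×10⁻⁴)² = 1.153×10⁻⁵ A·m².
W_ext = ΔU = −mB cosθ₂ + mB cosθ₁ = mB(cosθ₁ − cosθ₂).
W = (1.153×10⁻⁵)(0.0178)·(cos60° − cos120°) = (2.052×10⁻⁷)·(+1.0000) = 2.052×10⁻⁷ J.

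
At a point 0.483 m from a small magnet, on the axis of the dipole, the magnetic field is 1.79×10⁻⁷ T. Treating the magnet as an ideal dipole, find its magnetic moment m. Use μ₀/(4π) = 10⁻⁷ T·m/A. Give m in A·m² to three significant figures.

On axis B = (μ₀/4π)·2m/r³, so m = Br³·4π/(μ₀·2).
m = (1.79×10⁻⁷)·(0.483)³ / (2·10⁻⁷) = 0.1008 A·m².

m ≈ 0.101 A·m²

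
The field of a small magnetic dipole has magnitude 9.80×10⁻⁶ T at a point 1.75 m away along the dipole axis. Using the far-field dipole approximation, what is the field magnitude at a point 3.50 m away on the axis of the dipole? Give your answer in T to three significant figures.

B ≈ 1.22×10⁻⁶ T

Dipole fields scale as 1/r³ in the far field; the geometry is the same at both points.
B₂ = B₁ · (r₁/r₂)³ = 9.80×10⁻⁶ · (1.75/3.50)³.
(r₁/r₂)³ = (0.5)³ = 0.125.
B₂ ≈ 1.225×10⁻⁶ T.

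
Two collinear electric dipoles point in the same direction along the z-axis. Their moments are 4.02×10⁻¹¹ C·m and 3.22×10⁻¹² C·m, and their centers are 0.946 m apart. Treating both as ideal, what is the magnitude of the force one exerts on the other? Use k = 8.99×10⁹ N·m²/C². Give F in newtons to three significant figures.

F ≈ 8.72×10⁻¹² N

On-axis field of dipole 1 at distance r: E = 2kp₁/r³. Force on dipole 2 is F = p₂·dE/dr (gradient along axis).
dE/dr = −6kp₁/r⁴, so |F| = 6kp₁p₂/r⁴ (attractive for aligned moments).
F = 6(8.99×10⁹)(4.02×10⁻¹¹)(3.22×10⁻¹²)/(0.946)⁴ = 8.718×10⁻¹² N.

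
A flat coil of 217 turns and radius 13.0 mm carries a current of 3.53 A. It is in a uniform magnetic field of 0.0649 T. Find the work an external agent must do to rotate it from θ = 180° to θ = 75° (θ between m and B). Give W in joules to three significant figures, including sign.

m = NIA = NIπa² = 217·(3.53)·π·(0.0130)² = 0.4067 A·m².
W_ext = ΔU = −mB cosθ₂ + mB cosθ₁ = mB(cosθ₁ − cosθ₂).
W = (0.4067)(0.0649)·(cos180° − cos75°) = (0.02639)·(-1.2588) = -0.03323 J.

W ≈ -0.0332 J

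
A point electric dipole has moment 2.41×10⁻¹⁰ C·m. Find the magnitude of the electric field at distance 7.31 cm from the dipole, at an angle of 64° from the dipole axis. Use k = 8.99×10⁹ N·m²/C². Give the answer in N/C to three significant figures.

E ≈ 6960 N/C

At angle θ the dipole field magnitude is E = (kp/r³)·√(1 + 3cos²θ).
kp/r³ = (8.99×10⁹)(2.41×10⁻¹⁰) / (0.0731)³ = 5547 N/C.
√(1 + 3cos²64°) = √(1 + 3·0.1922) = √1.5765 ≈ 1.2556.
E ≈ 5547 × 1.256 = 6964 N/C.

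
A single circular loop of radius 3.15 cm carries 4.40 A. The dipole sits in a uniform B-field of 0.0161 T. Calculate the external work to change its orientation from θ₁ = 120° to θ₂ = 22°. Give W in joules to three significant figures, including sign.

W ≈ -3.15×10⁻⁴ J

Magnetic moment m = IA = Iπa² = (4.40)·π·(0.0315)² = 0.01372 A·m².
W_ext = ΔU = −mB cosθ₂ + mB cosθ₁ = mB(cosθ₁ − cosθ₂).
W = (0.01372)(0.0161)·(cos120° − cos22°) = (2.209×10⁻⁴)·(-1.4272) = -3.153×10⁻⁴ J.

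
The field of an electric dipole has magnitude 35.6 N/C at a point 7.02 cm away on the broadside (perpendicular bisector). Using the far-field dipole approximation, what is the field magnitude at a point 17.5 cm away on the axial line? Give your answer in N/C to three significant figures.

E ≈ 4.60 N/C

Dipole fields scale as 1/r³ in the far field.
The axial field is twice the equatorial field at the same r, so the geometry factor is 2/1.
E₂ = E₁ · (2/1) · (r₁/r₂)³ = 35.6 · 2 · (7.02/17.5)³.
(r₁/r₂)³ = (0.4011)³ = 0.06455.
E₂ ≈ 4.596 N/C.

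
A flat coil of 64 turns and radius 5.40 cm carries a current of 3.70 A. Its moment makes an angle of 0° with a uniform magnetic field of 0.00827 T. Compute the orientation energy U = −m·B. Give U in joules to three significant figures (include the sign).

m = NIA = NIπa² = 64·(3.70)·π·(0.0540)² = 2.169 A·m².
U = −m·B = −mB cosθ.
U = −(2.169)(0.00827)·cos0° = -0.01794 J.

U ≈ -0.0179 J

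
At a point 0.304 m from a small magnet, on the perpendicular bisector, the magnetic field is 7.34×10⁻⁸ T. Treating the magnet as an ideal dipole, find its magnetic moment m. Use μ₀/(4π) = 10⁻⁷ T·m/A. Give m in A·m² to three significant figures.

m ≈ 0.0206 A·m²

In the equatorial plane B = (μ₀/4π)·m/r³, so m = Br³·4π/(μ₀).
m = (7.34×10⁻⁸)·(0.304)³ / (10⁻⁷) = 0.02062 A·m².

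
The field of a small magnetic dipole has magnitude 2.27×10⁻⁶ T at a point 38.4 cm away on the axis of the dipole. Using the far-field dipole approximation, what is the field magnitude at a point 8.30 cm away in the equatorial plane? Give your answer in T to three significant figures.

B ≈ 1.12×10⁻⁴ T

Dipole fields scale as 1/r³ in the far field.
The axial field is twice the equatorial field at the same r, so the geometry factor is 1/2.
B₂ = B₁ · (1/2) · (r₁/r₂)³ = 2.27×10⁻⁶ · 0.5 · (38.4/8.30)³.
(r₁/r₂)³ = (4.627)³ = 99.03.
B₂ ≈ 1.124×10⁻⁴ T.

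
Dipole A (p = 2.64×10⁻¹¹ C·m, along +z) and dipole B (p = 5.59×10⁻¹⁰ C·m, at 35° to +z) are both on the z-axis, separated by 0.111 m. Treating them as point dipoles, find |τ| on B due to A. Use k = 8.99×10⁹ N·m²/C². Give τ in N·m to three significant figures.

The second dipole sits on the axis of the first, so the field there is axial: E₁ = 2kp₁/r³ along +z.
E₁ = 2(8.99×10⁹)(2.64×10⁻¹¹)/(0.111)³ = 347.1 N/C.
Torque on the second dipole: τ = p₂ E₁ sinθ.
τ = (5.59×10⁻¹⁰)(347.1)·sin35° = 1.113×10⁻⁷ N·m.

τ ≈ 1.11×10⁻⁷ N·m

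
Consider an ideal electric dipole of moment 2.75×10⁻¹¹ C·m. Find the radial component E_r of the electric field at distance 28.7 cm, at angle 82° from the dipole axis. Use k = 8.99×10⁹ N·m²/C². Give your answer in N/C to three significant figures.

For a dipole, E_r = (2kp cosθ)/r³.
kp/r³ = (8.99×10⁹)(2.75×10⁻¹¹)/(0.287)³ = 10.46 N/C.
E_r = 2·10.46·cos82° = 2.911 N/C.

E_r ≈ 2.91 N/C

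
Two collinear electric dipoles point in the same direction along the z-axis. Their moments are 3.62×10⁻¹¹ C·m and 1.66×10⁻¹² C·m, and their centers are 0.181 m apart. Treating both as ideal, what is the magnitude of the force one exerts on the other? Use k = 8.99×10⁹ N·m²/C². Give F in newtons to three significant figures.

On-axis field of dipole 1 at distance r: E = 2kp₁/r³. Force on dipole 2 is F = p₂·dE/dr (gradient along axis).
dE/dr = −6kp₁/r⁴, so |F| = 6kp₁p₂/r⁴ (attractive for aligned moments).
F = 6(8.99×10⁹)(3.62×10⁻¹¹)(1.66×10⁻¹²)/(0.181)⁴ = 3.020×10⁻⁹ N.

F ≈ 3.02×10⁻⁹ N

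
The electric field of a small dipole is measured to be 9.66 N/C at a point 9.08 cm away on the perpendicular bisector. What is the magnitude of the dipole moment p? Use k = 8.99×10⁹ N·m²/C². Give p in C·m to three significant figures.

In the equatorial plane E = kp/r³, so p = Er³/(k).
p = (9.66)·(0.0908)³ / (8.99×10⁹) = 8.044×10⁻¹³ C·m.

p ≈ 8.04×10⁻¹³ C·m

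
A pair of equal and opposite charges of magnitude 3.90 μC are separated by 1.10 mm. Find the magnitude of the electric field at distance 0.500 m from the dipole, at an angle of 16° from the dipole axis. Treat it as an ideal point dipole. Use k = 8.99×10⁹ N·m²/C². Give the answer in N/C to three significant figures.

Dipole moment p = qd = (3.90×10⁻⁶ C)(0.00110 m) = 4.29×10⁻⁹ C·m.
At angle θ the dipole field magnitude is E = (kp/r³)·√(1 + 3cos²θ).
kp/r³ = (8.99×10⁹)(4.29×10⁻⁹) / (0.500)³ = 308.5 N/C.
√(1 + 3cos²16°) = √(1 + 3·0.9240) = √3.7721 ≈ 1.9422.
E ≈ 308.5 × 1.942 = 599.2 N/C.

E ≈ 599 N/C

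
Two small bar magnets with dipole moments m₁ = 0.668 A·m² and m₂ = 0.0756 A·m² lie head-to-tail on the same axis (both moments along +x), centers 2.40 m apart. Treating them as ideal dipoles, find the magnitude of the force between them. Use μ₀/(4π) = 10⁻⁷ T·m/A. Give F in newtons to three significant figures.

On-axis B of dipole 1: B = (μ₀/4π)·2m₁/r³. Force on dipole 2: F = m₂·dB/dr.
dB/dr = −(μ₀/4π)·6m₁/r⁴, so |F| = (μ₀/4π)·6m₁m₂/r⁴.
F = 6(10⁻⁷)(0.668)(0.0756)/(2.40)⁴ = 9.133×10⁻¹⁰ N.

F ≈ 9.13×10⁻¹⁰ N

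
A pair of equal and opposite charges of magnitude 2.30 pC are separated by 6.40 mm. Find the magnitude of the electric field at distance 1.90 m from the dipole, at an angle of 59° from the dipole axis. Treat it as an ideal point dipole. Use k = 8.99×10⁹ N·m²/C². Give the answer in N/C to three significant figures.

Dipole moment p = qd = (2.30×10⁻¹² C)(0.00640 m) = 1.472×10⁻¹⁴ C·m.
At angle θ the dipole field magnitude is E = (kp/r³)·√(1 + 3cos²θ).
kp/r³ = (8.99×10⁹)(1.472×10⁻¹⁴) / (1.90)³ = 1.929×10⁻⁵ N/C.
√(1 + 3cos²59°) = √(1 + 3·0.2653) = √1.7958 ≈ 1.3401.
E ≈ 1.929×10⁻⁵ × 1.340 = 2.585×10⁻⁵ N/C.

E ≈ 2.59×10⁻⁵ N/C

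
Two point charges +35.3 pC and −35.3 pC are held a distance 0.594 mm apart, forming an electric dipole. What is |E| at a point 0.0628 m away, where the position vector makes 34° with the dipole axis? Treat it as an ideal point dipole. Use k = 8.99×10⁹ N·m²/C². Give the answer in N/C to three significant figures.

Dipole moment p = qd = (3.53×10⁻¹¹ C)(5.94×10⁻⁴ m) = 2.097×10⁻¹⁴ C·m.
At angle θ the dipole field magnitude is E = (kp/r³)·√(1 + 3cos²θ).
kp/r³ = (8.99×10⁹)(2.097×10⁻¹⁴) / (0.0628)³ = 0.7612 N/C.
√(1 + 3cos²34°) = √(1 + 3·0.6873) = √3.0619 ≈ 1.7498.
E ≈ 0.7612 × 1.750 = 1.332 N/C.

E ≈ 1.33 N/C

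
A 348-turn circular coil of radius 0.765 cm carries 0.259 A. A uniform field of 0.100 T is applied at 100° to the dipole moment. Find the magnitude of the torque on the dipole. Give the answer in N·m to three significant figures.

τ ≈ 0.00163 N·m

m = NIA = NIπa² = 348·(0.259)·π·(0.00765)² = 0.01657 A·m².
Torque on a magnetic dipole: τ = mB sinθ.
τ = (0.01657)(0.100)·sin100° = 0.001632 N·m.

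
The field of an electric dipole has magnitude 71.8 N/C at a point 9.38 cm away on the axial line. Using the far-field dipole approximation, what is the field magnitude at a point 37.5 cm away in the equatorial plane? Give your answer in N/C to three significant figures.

Dipole fields scale as 1/r³ in the far field.
The axial field is twice the equatorial field at the same r, so the geometry factor is 1/2.
E₂ = E₁ · (1/2) · (r₁/r₂)³ = 71.8 · 0.5 · (9.38/37.5)³.
(r₁/r₂)³ = (0.2501)³ = 0.01565.
E₂ ≈ 0.5618 N/C.

E ≈ 0.562 N/C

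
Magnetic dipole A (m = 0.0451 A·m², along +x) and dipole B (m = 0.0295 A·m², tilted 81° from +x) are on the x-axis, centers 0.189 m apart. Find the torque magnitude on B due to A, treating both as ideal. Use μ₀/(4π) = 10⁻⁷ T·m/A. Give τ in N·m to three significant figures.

Dipole B is on the axis of dipole A, so B₁ there is axial: B₁ = (μ₀/4π)·2m₁/r³ along +x.
B₁ = 2(10⁻⁷)(0.0451)/(0.189)³ = 1.336×10⁻⁶ T.
τ = m₂ B₁ sinθ.
τ = (0.0295)(1.336×10⁻⁶)·sin81° = 3.893×10⁻⁸ N·m.

τ ≈ 3.89×10⁻⁸ N·m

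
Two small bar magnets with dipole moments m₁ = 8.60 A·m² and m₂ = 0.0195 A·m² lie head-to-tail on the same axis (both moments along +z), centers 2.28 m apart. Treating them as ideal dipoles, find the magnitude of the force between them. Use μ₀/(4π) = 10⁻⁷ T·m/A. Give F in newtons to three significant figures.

F ≈ 3.72×10⁻⁹ N

On-axis B of dipole 1: B = (μ₀/4π)·2m₁/r³. Force on dipole 2: F = m₂·dB/dr.
dB/dr = −(μ₀/4π)·6m₁/r⁴, so |F| = (μ₀/4π)·6m₁m₂/r⁴.
F = 6(10⁻⁷)(8.60)(0.0195)/(2.28)⁴ = 3.723×10⁻⁹ N.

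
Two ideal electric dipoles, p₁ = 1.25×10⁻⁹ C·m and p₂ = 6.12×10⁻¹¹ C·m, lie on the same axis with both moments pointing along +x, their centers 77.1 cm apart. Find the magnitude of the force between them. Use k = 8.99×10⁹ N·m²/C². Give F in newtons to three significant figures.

On-axis field of dipole 1 at distance r: E = 2kp₁/r³. Force on dipole 2 is F = p₂·dE/dr (gradient along axis).
dE/dr = −6kp₁/r⁴, so |F| = 6kp₁p₂/r⁴ (attractive for aligned moments).
F = 6(8.99×10⁹)(1.25×10⁻⁹)(6.12×10⁻¹¹)/(0.771)⁴ = 1.168×10⁻⁸ N.

F ≈ 1.17×10⁻⁸ N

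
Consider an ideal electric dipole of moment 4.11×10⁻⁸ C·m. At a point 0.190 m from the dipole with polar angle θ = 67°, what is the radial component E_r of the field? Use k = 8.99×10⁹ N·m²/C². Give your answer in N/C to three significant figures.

E_r ≈ 4.21×10⁴ N/C

For a dipole, E_r = (2kp cosθ)/r³.
kp/r³ = (8.99×10⁹)(4.11×10⁻⁸)/(0.190)³ = 5.387×10⁴ N/C.
E_r = 2·5.387×10⁴·cos67° = 4.210×10⁴ N/C.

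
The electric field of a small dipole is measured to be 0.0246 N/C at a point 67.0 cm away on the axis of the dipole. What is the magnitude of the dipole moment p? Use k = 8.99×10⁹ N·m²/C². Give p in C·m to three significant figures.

p ≈ 4.11×10⁻¹³ C·m

On axis E = 2kp/r³, so p = Er³/(2k).
p = (0.0246)·(0.670)³ / (2·8.99×10⁹) = 4.115×10⁻¹³ C·m.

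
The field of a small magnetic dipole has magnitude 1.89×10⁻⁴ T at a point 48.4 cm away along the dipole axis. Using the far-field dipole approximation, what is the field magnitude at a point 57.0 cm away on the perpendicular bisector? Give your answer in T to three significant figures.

B ≈ 5.79×10⁻⁵ T

Dipole fields scale as 1/r³ in the far field.
The axial field is twice the equatorial field at the same r, so the geometry factor is 1/2.
B₂ = B₁ · (1/2) · (r₁/r₂)³ = 1.89×10⁻⁴ · 0.5 · (48.4/57.0)³.
(r₁/r₂)³ = (0.8491)³ = 0.6122.
B₂ ≈ 5.786×10⁻⁵ T.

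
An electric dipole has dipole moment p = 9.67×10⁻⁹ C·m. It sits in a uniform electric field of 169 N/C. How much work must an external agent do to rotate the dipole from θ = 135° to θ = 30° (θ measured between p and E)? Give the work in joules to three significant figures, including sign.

W ≈ -2.57×10⁻⁶ J

W_ext = ΔU = U(θ₂) − U(θ₁) = −pE cosθ₂ − (−pE cosθ₁) = pE(cosθ₁ − cosθ₂).
W = (9.67×10⁻⁹)(169)·(cos135° − cos30°) = (1.634×10⁻⁶)·(-1.5731) = -2.571×10⁻⁶ J.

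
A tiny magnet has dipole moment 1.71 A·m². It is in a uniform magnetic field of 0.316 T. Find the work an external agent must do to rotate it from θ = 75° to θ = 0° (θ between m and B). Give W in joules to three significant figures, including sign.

W ≈ -0.401 J

W_ext = ΔU = −mB cosθ₂ + mB cosθ₁ = mB(cosθ₁ − cosθ₂).
W = (1.71)(0.316)·(cos75° − cos0°) = (0.5404)·(-0.7412) = -0.4005 J.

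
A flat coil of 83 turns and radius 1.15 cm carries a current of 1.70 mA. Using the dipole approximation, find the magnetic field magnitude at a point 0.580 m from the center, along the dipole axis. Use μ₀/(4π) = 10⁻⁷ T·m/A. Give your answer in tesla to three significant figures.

B ≈ 6.01×10⁻¹¹ T

m = NIA = NIπa² = 83·(0.00170)·π·(0.0115)² = 5.862×10⁻⁵ A·m².
On axis B = (μ₀/4π)·2m/r³.
B = 2·(10⁻⁷)·(5.862×10⁻⁵) / (0.580)³ = 6.009×10⁻¹¹ T.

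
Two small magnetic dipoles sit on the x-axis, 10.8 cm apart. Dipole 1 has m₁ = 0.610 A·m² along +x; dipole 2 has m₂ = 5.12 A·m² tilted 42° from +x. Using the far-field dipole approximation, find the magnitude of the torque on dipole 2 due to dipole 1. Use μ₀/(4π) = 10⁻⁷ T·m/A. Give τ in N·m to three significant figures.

τ ≈ 3.32×10⁻⁴ N·m

Dipole B is on the axis of dipole A, so B₁ there is axial: B₁ = (μ₀/4π)·2m₁/r³ along +x.
B₁ = 2(10⁻⁷)(0.610)/(0.108)³ = 9.685×10⁻⁵ T.
τ = m₂ B₁ sinθ.
τ = (5.12)(9.685×10⁻⁵)·sin42° = 3.318×10⁻⁴ N·m.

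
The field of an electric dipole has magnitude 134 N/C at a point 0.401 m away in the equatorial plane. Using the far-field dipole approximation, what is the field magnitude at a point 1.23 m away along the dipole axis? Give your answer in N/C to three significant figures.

E ≈ 9.29 N/C

Dipole fields scale as 1/r³ in the far field.
The axial field is twice the equatorial field at the same r, so the geometry factor is 2/1.
E₂ = E₁ · (2/1) · (r₁/r₂)³ = 134 · 2 · (0.401/1.23)³.
(r₁/r₂)³ = (0.326)³ = 0.03465.
E₂ ≈ 9.287 N/C.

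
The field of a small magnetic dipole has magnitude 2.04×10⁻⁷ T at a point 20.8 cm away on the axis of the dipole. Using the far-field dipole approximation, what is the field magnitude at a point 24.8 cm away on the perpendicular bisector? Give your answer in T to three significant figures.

Dipole fields scale as 1/r³ in the far field.
The axial field is twice the equatorial field at the same r, so the geometry factor is 1/2.
B₂ = B₁ · (1/2) · (r₁/r₂)³ = 2.04×10⁻⁷ · 0.5 · (20.8/24.8)³.
(r₁/r₂)³ = (0.8387)³ = 0.59.
B₂ ≈ 6.018×10⁻⁸ T.

B ≈ 6.02×10⁻⁸ T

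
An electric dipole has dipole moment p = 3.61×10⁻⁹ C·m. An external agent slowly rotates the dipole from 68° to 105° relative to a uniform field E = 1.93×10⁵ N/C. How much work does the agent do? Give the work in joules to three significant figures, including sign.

W ≈ 4.41×10⁻⁴ J

W_ext = ΔU = U(θ₂) − U(θ₁) = −pE cosθ₂ − (−pE cosθ₁) = pE(cosθ₁ − cosθ₂).
W = (3.61×10⁻⁹)(1.93×10⁵)·(cos68° − cos105°) = (6.967×10⁻⁴)·(+0.6334) = 4.413×10⁻⁴ J.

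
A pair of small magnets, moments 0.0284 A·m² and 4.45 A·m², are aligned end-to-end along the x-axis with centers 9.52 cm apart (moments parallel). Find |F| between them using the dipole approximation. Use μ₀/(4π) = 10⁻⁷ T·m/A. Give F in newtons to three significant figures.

On-axis B of dipole 1: B = (μ₀/4π)·2m₁/r³. Force on dipole 2: F = m₂·dB/dr.
dB/dr = −(μ₀/4π)·6m₁/r⁴, so |F| = (μ₀/4π)·6m₁m₂/r⁴.
F = 6(10⁻⁷)(0.0284)(4.45)/(0.0952)⁴ = 9.232×10⁻⁴ N.

F ≈ 9.23×10⁻⁴ N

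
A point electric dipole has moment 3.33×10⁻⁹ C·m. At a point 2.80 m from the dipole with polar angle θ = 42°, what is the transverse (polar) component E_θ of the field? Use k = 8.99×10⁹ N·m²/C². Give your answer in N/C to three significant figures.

E_θ ≈ 0.913 N/C

For a dipole, E_θ = (kp sinθ)/r³.
kp/r³ = (8.99×10⁹)(3.33×10⁻⁹)/(2.80)³ = 1.364 N/C.
E_θ = 1.364·sin42° = 0.9125 N/C.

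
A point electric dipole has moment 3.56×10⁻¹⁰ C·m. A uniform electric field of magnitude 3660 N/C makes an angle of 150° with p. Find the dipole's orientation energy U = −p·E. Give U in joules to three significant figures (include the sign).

U ≈ 1.13×10⁻⁶ J

U = −p·E = −pE cosθ.
U = −(3.56×10⁻¹⁰)(3660)·cos150° = 1.128×10⁻⁶ J.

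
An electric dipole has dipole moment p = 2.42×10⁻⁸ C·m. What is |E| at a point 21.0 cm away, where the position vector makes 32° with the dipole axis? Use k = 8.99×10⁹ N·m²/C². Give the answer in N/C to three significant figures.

E ≈ 4.17×10⁴ N/C

At angle θ the dipole field magnitude is E = (kp/r³)·√(1 + 3cos²θ).
kp/r³ = (8.99×10⁹)(2.42×10⁻⁸) / (0.210)³ = 2.349×10⁴ N/C.
√(1 + 3cos²32°) = √(1 + 3·0.7192) = √3.1576 ≈ 1.7770.
E ≈ 2.349×10⁴ × 1.777 = 4.174×10⁴ N/C.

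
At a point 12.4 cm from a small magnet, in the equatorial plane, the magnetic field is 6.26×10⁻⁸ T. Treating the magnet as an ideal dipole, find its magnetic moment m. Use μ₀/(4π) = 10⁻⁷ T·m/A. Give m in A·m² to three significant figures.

In the equatorial plane B = (μ₀/4π)·m/r³, so m = Br³·4π/(μ₀).
m = (6.26×10⁻⁸)·(0.124)³ / (10⁻⁷) = 0.001194 A·m².

m ≈ 0.00119 A·m²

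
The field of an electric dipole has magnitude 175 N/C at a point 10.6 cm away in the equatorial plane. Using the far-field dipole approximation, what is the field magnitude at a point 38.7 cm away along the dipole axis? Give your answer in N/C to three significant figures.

E ≈ 7.19 N/C

Dipole fields scale as 1/r³ in the far field.
The axial field is twice the equatorial field at the same r, so the geometry factor is 2/1.
E₂ = E₁ · (2/1) · (r₁/r₂)³ = 175 · 2 · (10.6/38.7)³.
(r₁/r₂)³ = (0.2739)³ = 0.02055.
E₂ ≈ 7.192 N/C.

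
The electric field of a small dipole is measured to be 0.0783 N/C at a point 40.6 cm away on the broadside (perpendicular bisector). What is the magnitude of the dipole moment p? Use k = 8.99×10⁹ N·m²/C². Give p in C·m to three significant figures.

p ≈ 5.83×10⁻¹³ C·m

In the equatorial plane E = kp/r³, so p = Er³/(k).
p = (0.0783)·(0.406)³ / (8.99×10⁹) = 5.829×10⁻¹³ C·m.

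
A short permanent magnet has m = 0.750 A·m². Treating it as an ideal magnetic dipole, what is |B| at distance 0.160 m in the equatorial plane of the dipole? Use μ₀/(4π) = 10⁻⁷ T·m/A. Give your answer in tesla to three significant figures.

B ≈ 1.83×10⁻⁵ T

In the equatorial plane B = (μ₀/4π)·m/r³ (half the axial value).
B = (10⁻⁷)·(0.750) / (0.160)³ = 1.831×10⁻⁵ T.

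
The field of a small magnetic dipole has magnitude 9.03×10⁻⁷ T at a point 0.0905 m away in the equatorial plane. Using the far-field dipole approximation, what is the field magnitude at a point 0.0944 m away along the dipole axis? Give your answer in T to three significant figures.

Dipole fields scale as 1/r³ in the far field.
The axial field is twice the equatorial field at the same r, so the geometry factor is 2/1.
B₂ = B₁ · (2/1) · (r₁/r₂)³ = 9.03×10⁻⁷ · 2 · (0.0905/0.0944)³.
(r₁/r₂)³ = (0.9587)³ = 0.8811.
B₂ ≈ 1.591×10⁻⁶ T.

B ≈ 1.59×10⁻⁶ T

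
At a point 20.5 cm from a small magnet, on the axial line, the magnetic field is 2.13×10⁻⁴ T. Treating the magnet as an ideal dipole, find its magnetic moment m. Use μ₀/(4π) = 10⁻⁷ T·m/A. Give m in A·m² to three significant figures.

On axis B = (μ₀/4π)·2m/r³, so m = Br³·4π/(μ₀·2).
m = (2.13×10⁻⁴)·(0.205)³ / (2·10⁻⁷) = 9.175 A·m².

m ≈ 9.18 A·m²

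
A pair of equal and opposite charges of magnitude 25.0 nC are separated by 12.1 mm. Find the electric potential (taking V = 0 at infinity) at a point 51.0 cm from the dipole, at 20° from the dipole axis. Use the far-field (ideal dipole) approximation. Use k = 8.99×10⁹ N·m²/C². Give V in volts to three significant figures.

Dipole moment p = qd = (2.50×10⁻⁸ C)(0.0121 m) = 3.025×10⁻¹⁰ C·m.
The dipole potential is V = kp cosθ / r².
V = (8.99×10⁹)(3.025×10⁻¹⁰)·cos20° / (0.510)² = 9.825 V.

V ≈ 9.82 V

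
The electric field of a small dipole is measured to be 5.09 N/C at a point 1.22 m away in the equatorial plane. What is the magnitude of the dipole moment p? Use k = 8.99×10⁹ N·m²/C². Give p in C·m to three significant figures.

p ≈ 1.03×10⁻⁹ C·m

In the equatorial plane E = kp/r³, so p = Er³/(k).
p = (5.09)·(1.22)³ / (8.99×10⁹) = 1.028×10⁻⁹ C·m.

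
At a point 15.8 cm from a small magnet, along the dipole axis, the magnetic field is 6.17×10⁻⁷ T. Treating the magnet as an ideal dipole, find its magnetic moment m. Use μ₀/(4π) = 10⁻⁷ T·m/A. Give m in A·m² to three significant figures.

m ≈ 0.0122 A·m²

On axis B = (μ₀/4π)·2m/r³, so m = Br³·4π/(μ₀·2).
m = (6.17×10⁻⁷)·(0.158)³ / (2·10⁻⁷) = 0.01217 A·m².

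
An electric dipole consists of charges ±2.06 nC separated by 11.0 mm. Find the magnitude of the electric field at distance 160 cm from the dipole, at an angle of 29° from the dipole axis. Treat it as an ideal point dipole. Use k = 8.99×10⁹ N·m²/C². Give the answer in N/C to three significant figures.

E ≈ 0.0903 N/C

Dipole moment p = qd = (2.06×10⁻⁹ C)(0.0110 m) = 2.266×10⁻¹¹ C·m.
At angle θ the dipole field magnitude is E = (kp/r³)·√(1 + 3cos²θ).
kp/r³ = (8.99×10⁹)(2.266×10⁻¹¹) / (1.60)³ = 0.04973 N/C.
√(1 + 3cos²29°) = √(1 + 3·0.7650) = √3.2949 ≈ 1.8152.
E ≈ 0.04973 × 1.815 = 0.09028 N/C.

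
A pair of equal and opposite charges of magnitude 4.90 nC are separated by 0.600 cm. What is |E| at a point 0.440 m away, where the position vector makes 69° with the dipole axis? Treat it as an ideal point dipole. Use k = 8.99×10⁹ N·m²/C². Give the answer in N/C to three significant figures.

E ≈ 3.65 N/C

Dipole moment p = qd = (4.90×10⁻⁹ C)(0.00600 m) = 2.94×10⁻¹¹ C·m.
At angle θ the dipole field magnitude is E = (kp/r³)·√(1 + 3cos²θ).
kp/r³ = (8.99×10⁹)(2.94×10⁻¹¹) / (0.440)³ = 3.103 N/C.
√(1 + 3cos²69°) = √(1 + 3·0.1284) = √1.3853 ≈ 1.1770.
E ≈ 3.103 × 1.177 = 3.652 N/C.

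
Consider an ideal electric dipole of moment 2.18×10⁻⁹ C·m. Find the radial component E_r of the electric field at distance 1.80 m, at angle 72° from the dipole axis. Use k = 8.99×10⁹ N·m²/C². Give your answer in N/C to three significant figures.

For a dipole, E_r = (2kp cosθ)/r³.
kp/r³ = (8.99×10⁹)(2.18×10⁻⁹)/(1.80)³ = 3.360 N/C.
E_r = 2·3.360·cos72° = 2.077 N/C.

E_r ≈ 2.08 N/C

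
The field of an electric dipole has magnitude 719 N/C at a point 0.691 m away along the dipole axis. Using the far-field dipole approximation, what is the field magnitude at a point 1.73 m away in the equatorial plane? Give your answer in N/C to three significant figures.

Dipole fields scale as 1/r³ in the far field.
The axial field is twice the equatorial field at the same r, so the geometry factor is 1/2.
E₂ = E₁ · (1/2) · (r₁/r₂)³ = 719 · 0.5 · (0.691/1.73)³.
(r₁/r₂)³ = (0.3994)³ = 0.06372.
E₂ ≈ 22.91 N/C.

E ≈ 22.9 N/C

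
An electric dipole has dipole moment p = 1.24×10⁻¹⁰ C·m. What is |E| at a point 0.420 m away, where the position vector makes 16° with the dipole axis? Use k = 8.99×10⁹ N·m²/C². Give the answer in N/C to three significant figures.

E ≈ 29.2 N/C

At angle θ the dipole field magnitude is E = (kp/r³)·√(1 + 3cos²θ).
kp/r³ = (8.99×10⁹)(1.24×10⁻¹⁰) / (0.420)³ = 15.05 N/C.
√(1 + 3cos²16°) = √(1 + 3·0.9240) = √3.7721 ≈ 1.9422.
E ≈ 15.05 × 1.942 = 29.22 N/C.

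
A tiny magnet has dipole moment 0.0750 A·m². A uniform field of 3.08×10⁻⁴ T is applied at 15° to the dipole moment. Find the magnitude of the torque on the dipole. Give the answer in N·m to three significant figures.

τ ≈ 5.98×10⁻⁶ N·m

Torque on a magnetic dipole: τ = mB sinθ.
τ = (0.0750)(3.08×10⁻⁴)·sin15° = 5.979×10⁻⁶ N·m.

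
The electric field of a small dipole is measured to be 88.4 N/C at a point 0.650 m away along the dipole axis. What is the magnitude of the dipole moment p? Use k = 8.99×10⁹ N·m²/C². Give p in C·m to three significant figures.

p ≈ 1.35×10⁻⁹ C·m

On axis E = 2kp/r³, so p = Er³/(2k).
p = (88.4)·(0.650)³ / (2·8.99×10⁹) = 1.350×10⁻⁹ C·m.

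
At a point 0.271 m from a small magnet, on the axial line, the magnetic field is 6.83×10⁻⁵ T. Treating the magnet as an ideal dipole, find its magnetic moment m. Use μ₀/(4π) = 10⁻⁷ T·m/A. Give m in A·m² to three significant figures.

On axis B = (μ₀/4π)·2m/r³, so m = Br³·4π/(μ₀·2).
m = (6.83×10⁻⁵)·(0.271)³ / (2·10⁻⁷) = 6.797 A·m².

m ≈ 6.80 A·m²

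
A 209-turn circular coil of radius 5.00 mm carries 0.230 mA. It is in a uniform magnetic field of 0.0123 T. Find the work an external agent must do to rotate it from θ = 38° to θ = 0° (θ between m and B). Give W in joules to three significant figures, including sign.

W ≈ -9.84×10⁻⁹ J

m = NIA = NIπa² = 209·(2.30×10⁻⁴)·π·(0.00500)² = 3.775×10⁻⁶ A·m².
W_ext = ΔU = −mB cosθ₂ + mB cosθ₁ = mB(cosθ₁ − cosθ₂).
W = (3.775×10⁻⁶)(0.0123)·(cos38° − cos0°) = (4.643×10⁻⁸)·(-0.2120) = -9.843×10⁻⁹ J.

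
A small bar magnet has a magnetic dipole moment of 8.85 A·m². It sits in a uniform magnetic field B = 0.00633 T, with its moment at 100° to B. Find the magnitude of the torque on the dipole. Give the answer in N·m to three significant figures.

Torque on a magnetic dipole: τ = mB sinθ.
τ = (8.85)(0.00633)·sin100° = 0.05517 N·m.

τ ≈ 0.0552 N·m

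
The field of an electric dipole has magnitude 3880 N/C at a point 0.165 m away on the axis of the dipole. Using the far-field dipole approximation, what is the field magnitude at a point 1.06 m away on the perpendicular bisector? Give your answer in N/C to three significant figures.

E ≈ 7.32 N/C

Dipole fields scale as 1/r³ in the far field.
The axial field is twice the equatorial field at the same r, so the geometry factor is 1/2.
E₂ = E₁ · (1/2) · (r₁/r₂)³ = 3880 · 0.5 · (0.165/1.06)³.
(r₁/r₂)³ = (0.1557)³ = 0.003772.
E₂ ≈ 7.317 N/C.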